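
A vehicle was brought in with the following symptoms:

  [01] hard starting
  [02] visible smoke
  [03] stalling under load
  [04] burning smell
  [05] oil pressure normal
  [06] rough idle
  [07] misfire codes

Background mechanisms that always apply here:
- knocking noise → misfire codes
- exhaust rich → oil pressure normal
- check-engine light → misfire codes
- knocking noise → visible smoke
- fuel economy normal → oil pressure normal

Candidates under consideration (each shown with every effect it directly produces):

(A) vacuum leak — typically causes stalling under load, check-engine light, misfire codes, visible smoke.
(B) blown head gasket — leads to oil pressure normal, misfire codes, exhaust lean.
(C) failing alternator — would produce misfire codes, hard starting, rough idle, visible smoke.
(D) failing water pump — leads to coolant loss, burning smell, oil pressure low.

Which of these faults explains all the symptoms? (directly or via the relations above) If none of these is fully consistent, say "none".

Per-candidate check:
(A) vacuum leak — hard starting -; visible smoke +; stalling under load +; burning smell -; oil pressure normal -; rough idle -; misfire codes +
(B) blown head gasket — hard starting -; visible smoke -; stalling under load -; burning smell -; oil pressure normal +; rough idle -; misfire codes +
(C) failing alternator — hard starting +; visible smoke +; stalling under load -; burning smell -; oil pressure normal -; rough idle +; misfire codes +
(D) failing water pump — fails on hard starting, visible smoke, stalling under load, oil pressure normal, rough idle, misfire codes (predicts oil pressure low, not oil pressure normal)
None of the listed candidates fits everything.

none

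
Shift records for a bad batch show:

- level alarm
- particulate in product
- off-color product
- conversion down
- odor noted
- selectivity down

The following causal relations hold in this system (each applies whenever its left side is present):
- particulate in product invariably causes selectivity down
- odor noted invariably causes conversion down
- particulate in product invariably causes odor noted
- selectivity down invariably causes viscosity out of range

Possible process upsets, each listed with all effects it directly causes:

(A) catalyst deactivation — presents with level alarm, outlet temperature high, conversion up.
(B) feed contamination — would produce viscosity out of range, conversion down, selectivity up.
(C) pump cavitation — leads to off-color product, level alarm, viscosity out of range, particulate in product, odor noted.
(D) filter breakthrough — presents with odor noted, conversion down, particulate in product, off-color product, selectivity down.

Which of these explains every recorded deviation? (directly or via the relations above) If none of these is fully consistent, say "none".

Testing each hypothesis:
(A) catalyst deactivation — fails on particulate in product, off-color product, conversion down, odor noted, selectivity down (predicts conversion up, not conversion down)
(B) feed contamination — level alarm -; particulate in product -; off-color product -; conversion down +; odor noted -; selectivity down -
(C) pump cavitation — level alarm +; particulate in product +; off-color product +; conversion down + (via odor noted → conversion down); odor noted +; selectivity down + (via particulate in product → selectivity down)
(D) filter breakthrough — does not account for level alarm
(C) alone accounts for all the evidence.

C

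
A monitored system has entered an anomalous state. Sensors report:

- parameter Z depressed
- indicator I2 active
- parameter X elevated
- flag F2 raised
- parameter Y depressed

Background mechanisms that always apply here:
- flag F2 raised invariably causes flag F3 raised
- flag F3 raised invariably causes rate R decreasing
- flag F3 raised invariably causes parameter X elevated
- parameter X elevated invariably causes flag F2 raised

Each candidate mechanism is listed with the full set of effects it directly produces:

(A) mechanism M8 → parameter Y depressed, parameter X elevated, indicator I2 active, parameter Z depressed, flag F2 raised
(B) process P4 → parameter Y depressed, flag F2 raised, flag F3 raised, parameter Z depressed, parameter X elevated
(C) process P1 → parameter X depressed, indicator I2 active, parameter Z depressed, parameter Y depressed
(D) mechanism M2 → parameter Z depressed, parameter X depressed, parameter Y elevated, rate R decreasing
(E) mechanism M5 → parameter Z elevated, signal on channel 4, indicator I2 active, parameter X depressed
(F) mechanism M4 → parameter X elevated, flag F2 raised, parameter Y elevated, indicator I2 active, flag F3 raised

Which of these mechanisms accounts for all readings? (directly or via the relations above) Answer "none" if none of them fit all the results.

Checking each candidate against the observations:
(A) mechanism M8 — accounts for every observation
(B) process P4 — does not account for indicator I2 active
(C) process P1 — fails on parameter X elevated, flag F2 raised (predicts parameter X depressed, not parameter X elevated)
(D) mechanism M2 — fails on indicator I2 active, parameter X elevated, flag F2 raised, parameter Y depressed (predicts parameter X depressed, not parameter X elevated; predicts parameter Y elevated, not parameter Y depressed)
(E) mechanism M5 — parameter Z depressed NO; indicator I2 active yes; parameter X elevated NO; flag F2 raised NO; parameter Y depressed NO
(F) mechanism M4 — parameter Z depressed NO; indicator I2 active yes; parameter X elevated yes; flag F2 raised yes; parameter Y depressed NO
Only (A) is consistent with every observation.

A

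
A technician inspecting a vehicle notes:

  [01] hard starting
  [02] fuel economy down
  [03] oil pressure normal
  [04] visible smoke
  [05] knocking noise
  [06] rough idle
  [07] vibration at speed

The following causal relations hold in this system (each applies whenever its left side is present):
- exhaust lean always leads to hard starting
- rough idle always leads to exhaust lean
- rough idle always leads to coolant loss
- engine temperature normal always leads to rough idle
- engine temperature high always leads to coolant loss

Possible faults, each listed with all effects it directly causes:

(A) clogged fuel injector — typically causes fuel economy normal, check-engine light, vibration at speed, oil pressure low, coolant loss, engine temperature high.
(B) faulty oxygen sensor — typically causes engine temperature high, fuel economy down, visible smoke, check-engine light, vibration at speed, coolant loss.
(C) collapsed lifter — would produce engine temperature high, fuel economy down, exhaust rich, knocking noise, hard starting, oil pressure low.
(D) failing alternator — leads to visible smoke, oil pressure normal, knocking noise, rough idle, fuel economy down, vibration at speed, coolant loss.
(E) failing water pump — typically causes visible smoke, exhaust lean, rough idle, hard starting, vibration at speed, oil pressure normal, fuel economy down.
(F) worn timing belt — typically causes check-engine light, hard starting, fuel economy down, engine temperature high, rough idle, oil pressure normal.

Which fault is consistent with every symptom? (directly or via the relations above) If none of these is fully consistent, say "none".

Checking each candidate against the observations:
(A) clogged fuel injector — hard starting miss; fuel economy down miss; oil pressure normal miss; visible smoke miss; knocking noise miss; rough idle miss; vibration at speed match
(B) faulty oxygen sensor — hard starting miss; fuel economy down match; oil pressure normal miss; visible smoke match; knocking noise miss; rough idle miss; vibration at speed match
(C) collapsed lifter — fails on oil pressure normal, visible smoke, rough idle, vibration at speed (predicts oil pressure low, not oil pressure normal)
(D) failing alternator — hard starting match (via rough idle → exhaust lean → hard starting); fuel economy down match; oil pressure normal match; visible smoke match; knocking noise match; rough idle match; vibration at speed match
(E) failing water pump — hard starting match; fuel economy down match; oil pressure normal match; visible smoke match; knocking noise miss; rough idle match; vibration at speed match
(F) worn timing belt — hard starting match; fuel economy down match; oil pressure normal match; visible smoke miss; knocking noise miss; rough idle match; vibration at speed miss
(D) alone accounts for all the evidence.

D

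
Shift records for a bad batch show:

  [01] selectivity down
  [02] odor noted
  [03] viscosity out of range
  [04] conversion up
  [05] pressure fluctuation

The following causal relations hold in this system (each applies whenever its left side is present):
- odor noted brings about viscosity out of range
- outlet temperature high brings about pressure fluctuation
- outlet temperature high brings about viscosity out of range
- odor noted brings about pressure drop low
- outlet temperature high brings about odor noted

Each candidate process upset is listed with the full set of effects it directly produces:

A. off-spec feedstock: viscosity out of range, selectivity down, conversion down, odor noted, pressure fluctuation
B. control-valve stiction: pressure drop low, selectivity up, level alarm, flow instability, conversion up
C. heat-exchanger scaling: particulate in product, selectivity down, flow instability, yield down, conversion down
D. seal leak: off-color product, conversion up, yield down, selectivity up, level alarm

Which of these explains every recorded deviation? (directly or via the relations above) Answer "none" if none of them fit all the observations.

Checking each candidate against the observations:
(A) off-spec feedstock — selectivity down match; odor noted match; viscosity out of range match; conversion up miss; pressure fluctuation match
(B) control-valve stiction — fails on selectivity down, odor noted, viscosity out of range, pressure fluctuation (predicts selectivity up, not selectivity down)
(C) heat-exchanger scaling — selectivity down match; odor noted miss; viscosity out of range miss; conversion up miss; pressure fluctuation miss
(D) seal leak — selectivity down miss; odor noted miss; viscosity out of range miss; conversion up match; pressure fluctuation miss
Every candidate fails on at least one observation.

none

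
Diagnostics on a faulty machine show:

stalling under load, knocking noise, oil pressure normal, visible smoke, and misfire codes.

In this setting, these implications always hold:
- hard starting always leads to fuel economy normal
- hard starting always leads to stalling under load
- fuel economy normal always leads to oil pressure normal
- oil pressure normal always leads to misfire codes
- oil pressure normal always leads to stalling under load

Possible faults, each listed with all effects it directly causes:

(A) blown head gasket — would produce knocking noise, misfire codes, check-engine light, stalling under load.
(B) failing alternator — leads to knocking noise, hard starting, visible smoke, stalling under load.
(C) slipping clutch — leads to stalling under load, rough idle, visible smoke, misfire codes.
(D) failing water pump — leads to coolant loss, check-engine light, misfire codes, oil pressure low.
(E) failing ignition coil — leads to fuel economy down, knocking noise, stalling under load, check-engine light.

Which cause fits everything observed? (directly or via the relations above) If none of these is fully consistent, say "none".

B

Checking each candidate against the observations:
(A) blown head gasket — stalling under load ✓; knocking noise ✓; oil pressure normal ✗; visible smoke ✗; misfire codes ✓
(B) failing alternator — accounts for every observation (oil pressure normal by hard starting → fuel economy normal → oil pressure normal)
(C) slipping clutch — stalling under load ✓; knocking noise ✗; oil pressure normal ✗; visible smoke ✓; misfire codes ✓
(D) failing water pump — stalling under load ✗; knocking noise ✗; oil pressure normal ✗; visible smoke ✗; misfire codes ✓
(E) failing ignition coil — does not account for oil pressure normal, visible smoke, misfire codes
Only (B) is consistent with every observation.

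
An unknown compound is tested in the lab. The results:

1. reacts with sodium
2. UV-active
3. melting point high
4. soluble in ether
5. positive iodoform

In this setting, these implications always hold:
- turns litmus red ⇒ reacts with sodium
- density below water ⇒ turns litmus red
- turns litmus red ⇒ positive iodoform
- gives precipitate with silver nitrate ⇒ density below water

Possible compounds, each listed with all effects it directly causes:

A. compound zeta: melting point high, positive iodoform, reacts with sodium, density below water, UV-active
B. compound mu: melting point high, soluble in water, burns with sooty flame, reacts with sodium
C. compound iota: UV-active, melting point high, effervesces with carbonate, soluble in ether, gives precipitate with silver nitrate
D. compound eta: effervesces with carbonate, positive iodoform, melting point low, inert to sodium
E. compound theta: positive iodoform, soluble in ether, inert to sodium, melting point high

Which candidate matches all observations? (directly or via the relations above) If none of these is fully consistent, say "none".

C

Per-candidate check:
(A) compound zeta — does not account for soluble in ether
(B) compound mu — reacts with sodium ✓; UV-active ✗; melting point high ✓; soluble in ether ✗; positive iodoform ✗
(C) compound iota — accounts for every observation (reacts with sodium via gives precipitate with silver nitrate → density below water → turns litmus red → reacts with sodium)
(D) compound eta — reacts with sodium ✗; UV-active ✗; melting point high ✗; soluble in ether ✗; positive iodoform ✓
(E) compound theta — fails on reacts with sodium, UV-active (predicts inert to sodium, not reacts with sodium)
Only (C) is consistent with every observation.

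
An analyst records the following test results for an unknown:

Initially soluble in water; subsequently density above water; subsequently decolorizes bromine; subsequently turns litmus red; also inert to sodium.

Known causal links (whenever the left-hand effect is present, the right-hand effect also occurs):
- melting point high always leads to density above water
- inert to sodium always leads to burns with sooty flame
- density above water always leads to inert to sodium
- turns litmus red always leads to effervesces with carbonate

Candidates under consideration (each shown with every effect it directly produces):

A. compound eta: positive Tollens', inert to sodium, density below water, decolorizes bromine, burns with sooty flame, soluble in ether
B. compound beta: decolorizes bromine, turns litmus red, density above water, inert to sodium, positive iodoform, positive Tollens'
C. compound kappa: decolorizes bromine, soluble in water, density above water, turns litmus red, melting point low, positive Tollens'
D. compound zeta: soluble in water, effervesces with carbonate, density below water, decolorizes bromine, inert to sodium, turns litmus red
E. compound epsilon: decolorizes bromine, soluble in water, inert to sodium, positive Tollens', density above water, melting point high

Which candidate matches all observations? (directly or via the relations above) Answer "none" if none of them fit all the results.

C

Checking each candidate against the observations:
(A) compound eta — fails on soluble in water, density above water, turns litmus red (predicts density below water, not density above water)
(B) compound beta — does not account for soluble in water
(C) compound kappa — soluble in water +; density above water +; decolorizes bromine +; turns litmus red +; inert to sodium + (by density above water → inert to sodium)
(D) compound zeta — fails on density above water (predicts density below water, not density above water)
(E) compound epsilon — soluble in water +; density above water +; decolorizes bromine +; turns litmus red -; inert to sodium +
(C) is the only candidate with no mismatches.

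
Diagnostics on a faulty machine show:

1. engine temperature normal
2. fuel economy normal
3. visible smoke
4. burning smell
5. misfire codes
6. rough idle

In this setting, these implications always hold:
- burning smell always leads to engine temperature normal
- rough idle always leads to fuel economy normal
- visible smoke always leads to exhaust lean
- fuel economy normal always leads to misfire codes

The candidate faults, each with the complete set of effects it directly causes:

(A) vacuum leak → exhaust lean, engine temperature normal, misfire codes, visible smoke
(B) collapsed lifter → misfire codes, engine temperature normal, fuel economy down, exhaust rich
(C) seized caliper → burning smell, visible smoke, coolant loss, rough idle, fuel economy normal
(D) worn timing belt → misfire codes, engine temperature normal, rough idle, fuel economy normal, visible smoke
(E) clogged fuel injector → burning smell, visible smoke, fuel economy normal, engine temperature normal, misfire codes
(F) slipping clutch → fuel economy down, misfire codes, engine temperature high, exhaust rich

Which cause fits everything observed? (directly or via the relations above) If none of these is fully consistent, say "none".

Testing each hypothesis:
(A) vacuum leak — does not account for fuel economy normal, burning smell, rough idle
(B) collapsed lifter — fails on fuel economy normal, visible smoke, burning smell, rough idle (predicts fuel economy down, not fuel economy normal)
(C) seized caliper — engine temperature normal match (via burning smell → engine temperature normal); fuel economy normal match; visible smoke match; burning smell match; misfire codes match (via fuel economy normal → misfire codes); rough idle match
(D) worn timing belt — engine temperature normal match; fuel economy normal match; visible smoke match; burning smell miss; misfire codes match; rough idle match
(E) clogged fuel injector — engine temperature normal match; fuel economy normal match; visible smoke match; burning smell match; misfire codes match; rough idle miss
(F) slipping clutch — fails on engine temperature normal, fuel economy normal, visible smoke, burning smell, rough idle (predicts engine temperature high, not engine temperature normal; predicts fuel economy down, not fuel economy normal)
(C) is the only candidate with no mismatches.

C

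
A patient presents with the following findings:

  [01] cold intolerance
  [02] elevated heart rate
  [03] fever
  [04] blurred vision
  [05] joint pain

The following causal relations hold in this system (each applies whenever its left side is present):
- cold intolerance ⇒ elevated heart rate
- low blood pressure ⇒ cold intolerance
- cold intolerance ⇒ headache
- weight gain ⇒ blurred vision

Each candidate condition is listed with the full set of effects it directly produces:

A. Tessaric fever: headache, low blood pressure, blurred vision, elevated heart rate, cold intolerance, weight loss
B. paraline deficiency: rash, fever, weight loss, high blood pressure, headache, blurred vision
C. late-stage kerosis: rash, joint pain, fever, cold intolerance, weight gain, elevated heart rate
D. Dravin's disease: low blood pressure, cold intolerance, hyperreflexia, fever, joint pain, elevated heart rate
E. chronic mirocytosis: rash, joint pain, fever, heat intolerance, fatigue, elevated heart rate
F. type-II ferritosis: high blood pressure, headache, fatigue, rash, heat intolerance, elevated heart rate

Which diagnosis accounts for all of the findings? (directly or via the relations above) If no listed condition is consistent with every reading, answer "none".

C

Checking each candidate against the observations:
(A) Tessaric fever — does not account for fever, joint pain
(B) paraline deficiency — does not account for cold intolerance, elevated heart rate, joint pain
(C) late-stage kerosis — cold intolerance ✓; elevated heart rate ✓; fever ✓; blurred vision ✓ (by weight gain → blurred vision); joint pain ✓
(D) Dravin's disease — cold intolerance ✓; elevated heart rate ✓; fever ✓; blurred vision ✗; joint pain ✓
(E) chronic mirocytosis — cold intolerance ✗; elevated heart rate ✓; fever ✓; blurred vision ✗; joint pain ✓
(F) type-II ferritosis — fails on cold intolerance, fever, blurred vision, joint pain (predicts heat intolerance, not cold intolerance)
(C) alone accounts for all the evidence.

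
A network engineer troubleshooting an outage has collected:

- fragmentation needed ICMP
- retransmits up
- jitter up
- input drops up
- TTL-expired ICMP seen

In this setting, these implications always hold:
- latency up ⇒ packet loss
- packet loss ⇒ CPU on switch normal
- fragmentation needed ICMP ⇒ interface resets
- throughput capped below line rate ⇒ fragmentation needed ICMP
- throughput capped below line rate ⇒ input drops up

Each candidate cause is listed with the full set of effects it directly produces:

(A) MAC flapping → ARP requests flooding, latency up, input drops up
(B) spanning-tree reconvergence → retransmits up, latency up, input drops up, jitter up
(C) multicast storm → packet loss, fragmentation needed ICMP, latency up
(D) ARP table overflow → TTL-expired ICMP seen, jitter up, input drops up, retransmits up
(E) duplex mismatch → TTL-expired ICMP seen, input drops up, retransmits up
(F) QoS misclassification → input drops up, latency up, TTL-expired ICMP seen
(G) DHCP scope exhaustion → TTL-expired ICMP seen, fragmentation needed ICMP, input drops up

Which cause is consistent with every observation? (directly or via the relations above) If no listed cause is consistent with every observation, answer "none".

none

Checking each candidate against the observations:
(A) MAC flapping — does not account for fragmentation needed ICMP, retransmits up, jitter up, TTL-expired ICMP seen
(B) spanning-tree reconvergence — does not account for fragmentation needed ICMP, TTL-expired ICMP seen
(C) multicast storm — does not account for retransmits up, jitter up, input drops up, TTL-expired ICMP seen
(D) ARP table overflow — fragmentation needed ICMP miss; retransmits up match; jitter up match; input drops up match; TTL-expired ICMP seen match
(E) duplex mismatch — does not account for fragmentation needed ICMP, jitter up
(F) QoS misclassification — fragmentation needed ICMP miss; retransmits up miss; jitter up miss; input drops up match; TTL-expired ICMP seen match
(G) DHCP scope exhaustion — fragmentation needed ICMP match; retransmits up miss; jitter up miss; input drops up match; TTL-expired ICMP seen match
No candidate is consistent with all observations.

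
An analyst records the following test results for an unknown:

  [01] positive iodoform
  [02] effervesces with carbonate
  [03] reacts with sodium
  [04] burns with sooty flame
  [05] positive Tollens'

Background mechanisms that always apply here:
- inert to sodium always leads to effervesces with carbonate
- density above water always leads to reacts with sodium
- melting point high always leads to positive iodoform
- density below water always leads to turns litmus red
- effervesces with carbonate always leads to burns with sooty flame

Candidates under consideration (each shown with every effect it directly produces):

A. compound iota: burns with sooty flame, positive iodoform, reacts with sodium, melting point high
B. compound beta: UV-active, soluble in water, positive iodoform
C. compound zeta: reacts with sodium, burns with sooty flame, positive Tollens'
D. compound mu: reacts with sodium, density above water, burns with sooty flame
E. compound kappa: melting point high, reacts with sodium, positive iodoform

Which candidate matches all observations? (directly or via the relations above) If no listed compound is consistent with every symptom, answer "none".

Per-candidate check:
(A) compound iota — does not account for effervesces with carbonate, positive Tollens'
(B) compound beta — positive iodoform yes; effervesces with carbonate NO; reacts with sodium NO; burns with sooty flame NO; positive Tollens' NO
(C) compound zeta — does not account for positive iodoform, effervesces with carbonate
(D) compound mu — does not account for positive iodoform, effervesces with carbonate, positive Tollens'
(E) compound kappa — does not account for effervesces with carbonate, burns with sooty flame, positive Tollens'
No candidate is consistent with all observations.

none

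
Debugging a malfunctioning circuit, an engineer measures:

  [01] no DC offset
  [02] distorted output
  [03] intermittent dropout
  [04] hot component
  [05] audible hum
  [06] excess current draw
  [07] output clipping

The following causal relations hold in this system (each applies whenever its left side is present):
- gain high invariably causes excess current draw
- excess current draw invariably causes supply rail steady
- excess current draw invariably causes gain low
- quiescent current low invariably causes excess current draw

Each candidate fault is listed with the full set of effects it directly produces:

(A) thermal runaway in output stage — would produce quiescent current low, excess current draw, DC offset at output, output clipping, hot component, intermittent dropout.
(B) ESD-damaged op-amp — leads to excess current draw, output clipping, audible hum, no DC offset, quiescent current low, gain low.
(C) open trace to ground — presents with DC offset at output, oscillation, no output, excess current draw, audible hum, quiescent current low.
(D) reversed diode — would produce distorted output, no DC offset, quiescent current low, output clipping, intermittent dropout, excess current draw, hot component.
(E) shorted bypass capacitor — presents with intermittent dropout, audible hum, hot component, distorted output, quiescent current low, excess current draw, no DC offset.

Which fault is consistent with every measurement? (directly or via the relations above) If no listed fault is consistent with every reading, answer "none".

none

Checking each candidate against the observations:
(A) thermal runaway in output stage — fails on no DC offset, distorted output, audible hum (predicts DC offset at output, not no DC offset)
(B) ESD-damaged op-amp — no DC offset ✓; distorted output ✗; intermittent dropout ✗; hot component ✗; audible hum ✓; excess current draw ✓; output clipping ✓
(C) open trace to ground — no DC offset ✗; distorted output ✗; intermittent dropout ✗; hot component ✗; audible hum ✓; excess current draw ✓; output clipping ✗
(D) reversed diode — does not account for audible hum
(E) shorted bypass capacitor — no DC offset ✓; distorted output ✓; intermittent dropout ✓; hot component ✓; audible hum ✓; excess current draw ✓; output clipping ✗
No candidate is consistent with all observations.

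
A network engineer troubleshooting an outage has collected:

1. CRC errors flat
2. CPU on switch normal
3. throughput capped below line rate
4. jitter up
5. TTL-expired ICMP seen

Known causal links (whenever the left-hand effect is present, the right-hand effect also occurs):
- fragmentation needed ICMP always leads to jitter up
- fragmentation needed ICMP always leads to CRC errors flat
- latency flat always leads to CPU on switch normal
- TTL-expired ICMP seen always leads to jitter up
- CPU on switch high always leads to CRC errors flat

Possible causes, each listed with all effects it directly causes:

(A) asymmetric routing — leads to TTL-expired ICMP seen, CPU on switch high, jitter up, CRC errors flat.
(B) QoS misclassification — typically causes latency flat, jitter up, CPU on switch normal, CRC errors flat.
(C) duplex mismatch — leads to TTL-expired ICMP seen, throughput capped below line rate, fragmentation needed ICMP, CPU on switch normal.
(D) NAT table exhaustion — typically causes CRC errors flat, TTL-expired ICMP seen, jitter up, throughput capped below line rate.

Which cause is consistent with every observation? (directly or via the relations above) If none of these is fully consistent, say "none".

C

Checking each candidate against the observations:
(A) asymmetric routing — fails on CPU on switch normal, throughput capped below line rate (predicts CPU on switch high, not CPU on switch normal)
(B) QoS misclassification — does not account for throughput capped below line rate, TTL-expired ICMP seen
(C) duplex mismatch — CRC errors flat yes (via fragmentation needed ICMP → CRC errors flat); CPU on switch normal yes; throughput capped below line rate yes; jitter up yes (via TTL-expired ICMP seen → jitter up); TTL-expired ICMP seen yes
(D) NAT table exhaustion — CRC errors flat yes; CPU on switch normal NO; throughput capped below line rate yes; jitter up yes; TTL-expired ICMP seen yes
(C) alone accounts for all the evidence.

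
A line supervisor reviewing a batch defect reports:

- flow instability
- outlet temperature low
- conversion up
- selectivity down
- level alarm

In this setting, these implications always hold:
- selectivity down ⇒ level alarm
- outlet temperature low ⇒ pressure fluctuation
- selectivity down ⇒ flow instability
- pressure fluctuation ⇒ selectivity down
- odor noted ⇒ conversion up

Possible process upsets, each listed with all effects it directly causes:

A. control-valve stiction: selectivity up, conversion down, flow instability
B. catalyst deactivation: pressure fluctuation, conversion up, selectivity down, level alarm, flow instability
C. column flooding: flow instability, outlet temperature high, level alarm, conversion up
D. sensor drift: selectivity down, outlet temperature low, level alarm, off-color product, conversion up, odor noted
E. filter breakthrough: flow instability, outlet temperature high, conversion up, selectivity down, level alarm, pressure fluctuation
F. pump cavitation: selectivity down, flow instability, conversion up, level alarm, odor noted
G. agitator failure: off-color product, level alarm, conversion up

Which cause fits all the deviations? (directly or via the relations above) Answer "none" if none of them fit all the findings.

For each candidate, compare predicted effects to what was observed:
(A) control-valve stiction — flow instability match; outlet temperature low miss; conversion up miss; selectivity down miss; level alarm miss
(B) catalyst deactivation — does not account for outlet temperature low
(C) column flooding — fails on outlet temperature low, selectivity down (predicts outlet temperature high, not outlet temperature low)
(D) sensor drift — accounts for every observation (flow instability through selectivity down → flow instability)
(E) filter breakthrough — fails on outlet temperature low (predicts outlet temperature high, not outlet temperature low)
(F) pump cavitation — flow instability match; outlet temperature low miss; conversion up match; selectivity down match; level alarm match
(G) agitator failure — does not account for flow instability, outlet temperature low, selectivity down
Only (D) is consistent with every observation.

D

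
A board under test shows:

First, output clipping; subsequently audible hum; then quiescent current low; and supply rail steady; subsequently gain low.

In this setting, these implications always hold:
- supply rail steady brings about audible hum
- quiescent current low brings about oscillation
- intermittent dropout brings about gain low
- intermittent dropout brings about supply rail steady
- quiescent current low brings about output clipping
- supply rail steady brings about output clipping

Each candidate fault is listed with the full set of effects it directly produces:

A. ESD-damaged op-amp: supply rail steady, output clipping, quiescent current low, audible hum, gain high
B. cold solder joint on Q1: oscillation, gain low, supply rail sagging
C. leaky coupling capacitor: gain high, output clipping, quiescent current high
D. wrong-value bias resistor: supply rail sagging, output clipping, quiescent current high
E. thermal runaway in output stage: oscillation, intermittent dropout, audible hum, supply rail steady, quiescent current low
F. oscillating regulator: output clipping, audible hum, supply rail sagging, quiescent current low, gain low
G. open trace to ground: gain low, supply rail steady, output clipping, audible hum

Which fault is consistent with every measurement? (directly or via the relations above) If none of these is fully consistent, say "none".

E

For each candidate, compare predicted effects to what was observed:
(A) ESD-damaged op-amp — fails on gain low (predicts gain high, not gain low)
(B) cold solder joint on Q1 — output clipping ✗; audible hum ✗; quiescent current low ✗; supply rail steady ✗; gain low ✓
(C) leaky coupling capacitor — output clipping ✓; audible hum ✗; quiescent current low ✗; supply rail steady ✗; gain low ✗
(D) wrong-value bias resistor — output clipping ✓; audible hum ✗; quiescent current low ✗; supply rail steady ✗; gain low ✗
(E) thermal runaway in output stage — accounts for every observation (output clipping through supply rail steady → output clipping)
(F) oscillating regulator — output clipping ✓; audible hum ✓; quiescent current low ✓; supply rail steady ✗; gain low ✓
(G) open trace to ground — does not account for quiescent current low
(E) is the only candidate with no mismatches.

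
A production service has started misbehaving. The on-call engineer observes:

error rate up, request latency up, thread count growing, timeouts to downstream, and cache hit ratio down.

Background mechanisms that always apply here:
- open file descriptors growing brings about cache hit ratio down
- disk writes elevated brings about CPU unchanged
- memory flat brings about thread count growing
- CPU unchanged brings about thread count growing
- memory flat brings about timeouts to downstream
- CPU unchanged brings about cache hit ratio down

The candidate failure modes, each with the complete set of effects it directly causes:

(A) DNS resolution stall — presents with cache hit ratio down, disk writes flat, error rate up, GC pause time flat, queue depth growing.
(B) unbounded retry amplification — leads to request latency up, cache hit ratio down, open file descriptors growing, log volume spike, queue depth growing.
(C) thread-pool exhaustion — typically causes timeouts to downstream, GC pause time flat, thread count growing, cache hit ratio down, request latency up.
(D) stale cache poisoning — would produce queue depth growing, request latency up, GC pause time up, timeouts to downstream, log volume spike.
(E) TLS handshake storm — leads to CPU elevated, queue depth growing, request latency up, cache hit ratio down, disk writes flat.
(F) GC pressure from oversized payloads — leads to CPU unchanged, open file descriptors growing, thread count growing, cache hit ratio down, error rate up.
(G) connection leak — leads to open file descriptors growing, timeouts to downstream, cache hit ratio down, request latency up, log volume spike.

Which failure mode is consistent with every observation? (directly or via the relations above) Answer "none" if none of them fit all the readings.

Per-candidate check:
(A) DNS resolution stall — error rate up match; request latency up miss; thread count growing miss; timeouts to downstream miss; cache hit ratio down match
(B) unbounded retry amplification — does not account for error rate up, thread count growing, timeouts to downstream
(C) thread-pool exhaustion — error rate up miss; request latency up match; thread count growing match; timeouts to downstream match; cache hit ratio down match
(D) stale cache poisoning — does not account for error rate up, thread count growing, cache hit ratio down
(E) TLS handshake storm — error rate up miss; request latency up match; thread count growing miss; timeouts to downstream miss; cache hit ratio down match
(F) GC pressure from oversized payloads — does not account for request latency up, timeouts to downstream
(G) connection leak — does not account for error rate up, thread count growing
Every candidate fails on at least one observation.

none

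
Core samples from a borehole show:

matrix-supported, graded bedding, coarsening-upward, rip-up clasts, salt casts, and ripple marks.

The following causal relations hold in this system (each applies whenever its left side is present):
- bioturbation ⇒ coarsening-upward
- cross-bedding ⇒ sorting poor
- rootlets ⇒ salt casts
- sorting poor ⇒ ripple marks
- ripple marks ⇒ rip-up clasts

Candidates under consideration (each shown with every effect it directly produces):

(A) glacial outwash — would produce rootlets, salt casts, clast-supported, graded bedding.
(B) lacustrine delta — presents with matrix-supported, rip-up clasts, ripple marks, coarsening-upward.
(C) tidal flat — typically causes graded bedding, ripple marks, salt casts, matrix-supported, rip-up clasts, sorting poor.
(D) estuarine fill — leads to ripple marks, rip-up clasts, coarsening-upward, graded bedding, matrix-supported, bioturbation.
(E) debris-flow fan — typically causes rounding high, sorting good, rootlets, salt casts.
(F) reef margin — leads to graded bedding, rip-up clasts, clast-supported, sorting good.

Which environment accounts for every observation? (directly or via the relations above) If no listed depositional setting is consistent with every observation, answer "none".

Testing each hypothesis:
(A) glacial outwash — matrix-supported miss; graded bedding match; coarsening-upward miss; rip-up clasts miss; salt casts match; ripple marks miss
(B) lacustrine delta — does not account for graded bedding, salt casts
(C) tidal flat — matrix-supported match; graded bedding match; coarsening-upward miss; rip-up clasts match; salt casts match; ripple marks match
(D) estuarine fill — matrix-supported match; graded bedding match; coarsening-upward match; rip-up clasts match; salt casts miss; ripple marks match
(E) debris-flow fan — matrix-supported miss; graded bedding miss; coarsening-upward miss; rip-up clasts miss; salt casts match; ripple marks miss
(F) reef margin — fails on matrix-supported, coarsening-upward, salt casts, ripple marks (predicts clast-supported, not matrix-supported)
Every candidate fails on at least one observation.

none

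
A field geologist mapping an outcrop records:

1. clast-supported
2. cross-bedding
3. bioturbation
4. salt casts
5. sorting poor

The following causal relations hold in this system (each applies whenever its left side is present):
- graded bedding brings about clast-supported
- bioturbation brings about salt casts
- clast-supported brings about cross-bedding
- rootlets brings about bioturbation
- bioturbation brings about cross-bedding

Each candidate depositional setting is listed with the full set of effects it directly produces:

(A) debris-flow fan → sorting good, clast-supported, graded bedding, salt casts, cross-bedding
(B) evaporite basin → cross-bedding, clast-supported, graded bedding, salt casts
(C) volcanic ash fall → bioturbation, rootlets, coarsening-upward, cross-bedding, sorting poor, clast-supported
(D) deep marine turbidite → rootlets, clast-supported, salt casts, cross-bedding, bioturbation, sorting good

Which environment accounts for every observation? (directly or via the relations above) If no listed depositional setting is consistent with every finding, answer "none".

For each candidate, compare predicted effects to what was observed:
(A) debris-flow fan — fails on bioturbation, sorting poor (predicts sorting good, not sorting poor)
(B) evaporite basin — clast-supported match; cross-bedding match; bioturbation miss; salt casts match; sorting poor miss
(C) volcanic ash fall — accounts for every observation (salt casts via bioturbation → salt casts)
(D) deep marine turbidite — clast-supported match; cross-bedding match; bioturbation match; salt casts match; sorting poor miss
(C) alone accounts for all the evidence.

C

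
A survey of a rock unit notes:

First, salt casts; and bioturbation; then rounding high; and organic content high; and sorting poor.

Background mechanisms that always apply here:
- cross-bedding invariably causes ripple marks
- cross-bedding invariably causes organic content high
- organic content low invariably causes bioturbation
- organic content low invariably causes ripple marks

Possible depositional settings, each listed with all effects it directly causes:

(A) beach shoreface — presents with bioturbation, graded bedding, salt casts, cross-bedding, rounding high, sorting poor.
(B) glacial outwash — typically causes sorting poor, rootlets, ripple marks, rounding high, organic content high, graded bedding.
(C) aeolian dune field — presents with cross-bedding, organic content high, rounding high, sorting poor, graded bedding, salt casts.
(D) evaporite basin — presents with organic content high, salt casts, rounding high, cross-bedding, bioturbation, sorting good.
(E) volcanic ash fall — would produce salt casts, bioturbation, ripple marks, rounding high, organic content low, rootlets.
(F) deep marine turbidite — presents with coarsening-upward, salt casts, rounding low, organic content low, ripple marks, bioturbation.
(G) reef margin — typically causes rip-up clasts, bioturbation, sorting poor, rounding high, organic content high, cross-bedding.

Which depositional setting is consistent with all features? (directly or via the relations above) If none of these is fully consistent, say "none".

Per-candidate check:
(A) beach shoreface — salt casts match; bioturbation match; rounding high match; organic content high match (by cross-bedding → organic content high); sorting poor match
(B) glacial outwash — does not account for salt casts, bioturbation
(C) aeolian dune field — salt casts match; bioturbation miss; rounding high match; organic content high match; sorting poor match
(D) evaporite basin — salt casts match; bioturbation match; rounding high match; organic content high match; sorting poor miss
(E) volcanic ash fall — salt casts match; bioturbation match; rounding high match; organic content high miss; sorting poor miss
(F) deep marine turbidite — fails on rounding high, organic content high, sorting poor (predicts rounding low, not rounding high; predicts organic content low, not organic content high)
(G) reef margin — salt casts miss; bioturbation match; rounding high match; organic content high match; sorting poor match
(A) alone accounts for all the evidence.

A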